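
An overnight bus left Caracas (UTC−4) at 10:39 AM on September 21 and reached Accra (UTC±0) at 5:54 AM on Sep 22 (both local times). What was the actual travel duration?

15 hours 15 minutes

Accra is 4:00 ahead of Caracas.
Clock-face elapsed time (ignoring zones) is 19 hours 15 minutes.
Actual elapsed = 19 hours 15 minutes − 4:00 = 15 hours 15 minutes.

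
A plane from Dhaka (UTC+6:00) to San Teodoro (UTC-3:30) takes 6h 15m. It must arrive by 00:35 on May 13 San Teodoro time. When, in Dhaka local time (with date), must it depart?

Target arrival in UTC: 00:35 + 3:30 = 04:05 on May 13.
Subtract 6 hours 15 minutes → departure 21:50 UTC on May 12.
Dhaka is UTC+6:00: 21:50 + 6:00 = 03:50 on May 13.

03:50 on May 13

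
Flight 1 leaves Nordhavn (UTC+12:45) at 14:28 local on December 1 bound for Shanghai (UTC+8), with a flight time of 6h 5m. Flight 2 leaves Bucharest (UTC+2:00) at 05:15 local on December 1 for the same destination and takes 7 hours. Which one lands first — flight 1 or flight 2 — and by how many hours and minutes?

the first, by 2 hours 27 minutes

Flight 1 in UTC: 14:28 − 12:45 = 01:43 on Dec 1.
+6 hours and 5 minutes → arrive 07:48 UTC on Dec 1.
Flight 2 in UTC: 05:15 − 2:00 = 03:15 on Dec 1.
+7 hours → arrive 10:15 UTC on Dec 1.
Flight 1 lands earlier by 2 hours 27 minutes.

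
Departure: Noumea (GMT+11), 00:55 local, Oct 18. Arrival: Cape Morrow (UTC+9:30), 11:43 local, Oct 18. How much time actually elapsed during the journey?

12 hours 18 minutes

Cape Morrow is 1:30 behind Noumea.
Clock-face elapsed time (ignoring zones) is 10 hours 48 minutes.
Actual elapsed = 10 hours 48 minutes + 1:30 = 12 hours 18 minutes.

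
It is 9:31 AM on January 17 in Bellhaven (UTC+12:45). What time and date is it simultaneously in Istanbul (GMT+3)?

11:46 PM on January 16

In UTC: 9:31 AM − 12:45 = 8:46 PM on Jan 16.
Istanbul is UTC+3:00: 8:46 PM + 3:00 = 11:46 PM on Jan 16.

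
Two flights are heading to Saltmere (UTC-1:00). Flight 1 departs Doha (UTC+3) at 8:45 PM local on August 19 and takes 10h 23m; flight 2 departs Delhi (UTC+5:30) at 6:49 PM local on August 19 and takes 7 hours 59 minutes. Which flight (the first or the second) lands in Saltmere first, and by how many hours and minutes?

Flight 1 in UTC: 8:45 PM − 3:00 = 5:45 PM on Aug 19.
+10 hours and 23 minutes → arrive 4:08 AM UTC on Aug 20.
Flight 2 in UTC: 6:49 PM − 5:30 = 1:19 PM on Aug 19.
+7 hours 59 minutes → arrive 9:18 PM UTC on Aug 19.
Flight 2 lands earlier by 6 hours 50 minutes.

the second, by 6 hours 50 minutes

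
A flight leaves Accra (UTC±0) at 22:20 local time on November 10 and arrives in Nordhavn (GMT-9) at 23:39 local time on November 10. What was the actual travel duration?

Departure is already UTC: 22:20 on Nov 10.
Arrival in UTC: 23:39 + 9:00 = 08:39 on Nov 11.
Elapsed = 08:39 − 22:20 (+1 day) = 10 hours 19 minutes.

10 hours 19 minutes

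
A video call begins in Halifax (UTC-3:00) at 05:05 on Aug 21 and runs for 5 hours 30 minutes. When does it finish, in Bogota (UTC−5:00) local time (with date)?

Convert start to UTC: 05:05 + 3:00 = 08:05 UTC on Aug 21.
Add 5 hours and 30 minutes duration → 13:35 UTC.
Bogota is UTC−5:00, so local end time = 13:35 − 5:00 = 08:35 on Aug 21.

08:35 on Aug 21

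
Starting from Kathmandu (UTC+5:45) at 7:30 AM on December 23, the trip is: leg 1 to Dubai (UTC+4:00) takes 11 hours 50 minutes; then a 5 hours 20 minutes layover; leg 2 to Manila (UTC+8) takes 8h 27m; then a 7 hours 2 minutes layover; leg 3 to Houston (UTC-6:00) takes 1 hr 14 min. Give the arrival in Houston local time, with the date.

5:38 AM on December 24

Convert departure to UTC: 7:30 AM − 5:45 = 1:45 AM UTC on Dec 23.
Add 11 hours 50 minutes leg 1 → 1:35 PM UTC.
Add 5 hours 20 minutes layover in Dubai → 6:55 PM UTC.
Add 8 hours and 27 minutes leg 2 → 3:22 AM UTC (Dec 24).
Add 7 hours and 2 minutes layover in Manila → 10:24 AM UTC.
Add 1 hour 14 minutes leg 3 → 11:38 AM UTC.
Houston is UTC−6:00, so local arrival = 11:38 AM − 6:00 = 5:38 AM on Dec 24.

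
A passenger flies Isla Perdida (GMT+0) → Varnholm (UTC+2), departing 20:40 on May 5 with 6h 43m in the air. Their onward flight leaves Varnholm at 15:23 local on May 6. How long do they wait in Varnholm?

Isla Perdida is at UTC+0, so departure is already 20:40 UTC on May 5.
Add 6 hours 43 minutes flight time → 03:23 UTC (May 6).
Varnholm is UTC+2:00, so local arrival = 03:23 + 2:00 = 05:23 on May 6.
Layover = 15:23 − 05:23 = 10 hours.

10 hours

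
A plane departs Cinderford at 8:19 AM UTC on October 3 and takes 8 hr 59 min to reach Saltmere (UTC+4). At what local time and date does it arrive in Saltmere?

9:18 PM on Oct 3

Departure is given in UTC: 8:19 AM on Oct 3.
Add 8 hours 59 minutes → 5:18 PM UTC.
Saltmere is UTC+4:00: 5:18 PM + 4:00 = 9:18 PM on Oct 3.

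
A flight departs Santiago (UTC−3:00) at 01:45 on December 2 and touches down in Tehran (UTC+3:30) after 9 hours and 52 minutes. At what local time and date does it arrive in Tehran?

Tehran is 6:30 ahead of Santiago.
After 9 hours 52 minutes it is 11:37 in Santiago.
Shift by the zone difference: 11:37 + 6:30 = 18:07 on Dec 2 in Tehran.

18:07 on December 2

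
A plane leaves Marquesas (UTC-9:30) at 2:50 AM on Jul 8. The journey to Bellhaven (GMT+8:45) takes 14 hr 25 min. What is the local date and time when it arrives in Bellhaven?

Bellhaven is 18:15 ahead of Marquesas.
After 14 hours and 25 minutes it is 5:15 PM in Marquesas.
Shift by the zone difference: 5:15 PM + 18:15 = 11:30 AM on Jul 9 in Bellhaven.

11:30 AM on July 9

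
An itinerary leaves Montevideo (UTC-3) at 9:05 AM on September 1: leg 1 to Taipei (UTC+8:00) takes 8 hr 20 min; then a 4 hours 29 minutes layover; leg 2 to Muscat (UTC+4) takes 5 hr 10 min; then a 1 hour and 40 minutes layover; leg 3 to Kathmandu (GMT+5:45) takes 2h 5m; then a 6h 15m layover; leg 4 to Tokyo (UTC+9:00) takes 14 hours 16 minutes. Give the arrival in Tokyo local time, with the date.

3:20 PM on September 3

Convert departure to UTC: 9:05 AM + 3:00 = 12:05 PM UTC on Sep 1.
Add 8 hours 20 minutes leg 1 → 8:25 PM UTC.
Add 4 hours 29 minutes layover in Taipei → 12:54 AM UTC (Sep 2).
Add 5 hours and 10 minutes leg 2 → 6:04 AM UTC.
Add 1 hour 40 minutes layover in Muscat → 7:44 AM UTC.
Add 2 hours and 5 minutes leg 3 → 9:49 AM UTC.
Add 6 hours 15 minutes layover in Kathmandu → 4:04 PM UTC.
Add 14 hours and 16 minutes leg 4 → 6:20 AM UTC (Sep 3).
Tokyo is UTC+9:00, so local arrival = 6:20 AM + 9:00 = 3:20 PM on Sep 3.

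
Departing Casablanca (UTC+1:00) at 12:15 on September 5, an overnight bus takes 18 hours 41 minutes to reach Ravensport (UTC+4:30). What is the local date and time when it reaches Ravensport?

Convert departure to UTC: 12:15 − 1:00 = 11:15 UTC on Sep 5.
Add 18 hours and 41 minutes travel time → 05:56 UTC (Sep 6).
Ravensport is UTC+4:30, so local arrival = 05:56 + 4:30 = 10:26 on Sep 6.

10:26 on September 6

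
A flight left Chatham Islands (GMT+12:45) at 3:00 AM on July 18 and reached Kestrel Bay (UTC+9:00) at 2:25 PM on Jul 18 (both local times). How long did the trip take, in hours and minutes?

15 hours 10 minutes

Departure in UTC: 3:00 AM − 12:45 = 2:15 PM on Jul 17.
Arrival in UTC: 2:25 PM − 9:00 = 5:25 AM on Jul 18.
Elapsed = 5:25 AM − 2:15 PM (+1 day) = 15 hours 10 minutes.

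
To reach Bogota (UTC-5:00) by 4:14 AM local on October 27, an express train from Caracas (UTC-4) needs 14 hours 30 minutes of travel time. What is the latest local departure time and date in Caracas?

Target arrival in UTC: 4:14 AM + 5:00 = 9:14 AM on Oct 27.
Subtract 14 hours and 30 minutes → departure 6:44 PM UTC on Oct 26.
Caracas is UTC−4:00: 6:44 PM − 4:00 = 2:44 PM on Oct 26.

2:44 PM on Oct 26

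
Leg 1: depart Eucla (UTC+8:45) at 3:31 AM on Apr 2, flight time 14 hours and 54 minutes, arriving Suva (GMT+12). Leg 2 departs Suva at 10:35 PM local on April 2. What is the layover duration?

Convert departure to UTC: 3:31 AM − 8:45 = 6:46 PM UTC on Apr 1.
Add 14 hours 54 minutes flight time → 9:40 AM UTC (Apr 2).
Suva is UTC+12:00, so local arrival = 9:40 AM + 12:00 = 9:40 PM on Apr 2.
Layover = 10:35 PM − 9:40 PM = 55 minutes.

55 minutes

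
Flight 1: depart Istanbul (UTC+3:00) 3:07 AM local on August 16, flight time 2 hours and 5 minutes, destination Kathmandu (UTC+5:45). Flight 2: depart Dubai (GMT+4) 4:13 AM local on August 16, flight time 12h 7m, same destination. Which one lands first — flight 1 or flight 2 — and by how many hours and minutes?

the first, by 10 hours 8 minutes

Flight 1 in UTC: 3:07 AM − 3:00 = 12:07 AM on Aug 16.
+2 hours 5 minutes → arrive 2:12 AM UTC on Aug 16.
Flight 2 in UTC: 4:13 AM − 4:00 = 12:13 AM on Aug 16.
+12 hours and 7 minutes → arrive 12:20 PM UTC on Aug 16.
Flight 1 lands earlier by 10 hours 8 minutes.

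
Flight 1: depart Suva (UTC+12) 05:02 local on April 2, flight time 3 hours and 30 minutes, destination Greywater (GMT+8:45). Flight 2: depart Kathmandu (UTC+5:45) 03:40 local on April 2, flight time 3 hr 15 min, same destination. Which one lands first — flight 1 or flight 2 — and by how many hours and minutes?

the first, by 4 hours 38 minutes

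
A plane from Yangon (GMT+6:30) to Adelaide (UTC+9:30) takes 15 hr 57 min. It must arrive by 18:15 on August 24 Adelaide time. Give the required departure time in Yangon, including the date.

23:18 on Aug 23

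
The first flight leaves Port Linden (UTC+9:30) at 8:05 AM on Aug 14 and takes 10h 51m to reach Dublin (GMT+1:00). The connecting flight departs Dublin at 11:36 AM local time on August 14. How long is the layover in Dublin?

1 hour 10 minutes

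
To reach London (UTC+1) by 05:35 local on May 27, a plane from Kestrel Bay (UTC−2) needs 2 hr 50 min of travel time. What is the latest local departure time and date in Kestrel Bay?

23:45 on May 26

Target arrival in UTC: 05:35 − 1:00 = 04:35 on May 27.
Subtract 2 hours and 50 minutes → departure 01:45 UTC on May 27.
Kestrel Bay is UTC−2:00: 01:45 − 2:00 = 23:45 on May 26.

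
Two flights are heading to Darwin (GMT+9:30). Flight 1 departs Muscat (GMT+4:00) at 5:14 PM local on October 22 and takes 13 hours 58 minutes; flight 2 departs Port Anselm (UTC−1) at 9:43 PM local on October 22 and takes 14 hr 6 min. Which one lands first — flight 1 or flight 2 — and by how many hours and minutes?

the first, by 9 hours 37 minutes

Flight 1 in UTC: 5:14 PM − 4:00 = 1:14 PM on Oct 22.
+13 hours 58 minutes → arrive 3:12 AM UTC on Oct 23.
Flight 2 in UTC: 9:43 PM + 1:00 = 10:43 PM on Oct 22.
+14 hours and 6 minutes → arrive 12:49 PM UTC on Oct 23.
Flight 1 lands earlier by 9 hours 37 minutes.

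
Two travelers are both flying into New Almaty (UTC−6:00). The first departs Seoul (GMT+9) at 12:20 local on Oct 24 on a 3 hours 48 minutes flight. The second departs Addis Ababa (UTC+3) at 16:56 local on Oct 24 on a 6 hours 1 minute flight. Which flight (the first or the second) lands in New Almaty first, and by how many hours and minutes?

Flight 1 in UTC: 12:20 − 9:00 = 03:20 on Oct 24.
+3 hours and 48 minutes → arrive 07:08 UTC on Oct 24.
Flight 2 in UTC: 16:56 − 3:00 = 13:56 on Oct 24.
+6 hours 1 minute → arrive 19:57 UTC on Oct 24.
Flight 1 lands earlier by 12 hours 49 minutes.

the first, by 12 hours 49 minutes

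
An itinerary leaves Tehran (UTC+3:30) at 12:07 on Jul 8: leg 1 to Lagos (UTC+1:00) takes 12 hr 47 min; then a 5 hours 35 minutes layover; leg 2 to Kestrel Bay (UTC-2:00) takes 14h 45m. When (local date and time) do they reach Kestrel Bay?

Convert departure to UTC: 12:07 − 3:30 = 08:37 UTC on Jul 8.
Add 12 hours 47 minutes leg 1 → 21:24 UTC.
Add 5 hours and 35 minutes layover in Lagos → 02:59 UTC (Jul 9).
Add 14 hours and 45 minutes leg 2 → 17:44 UTC.
Kestrel Bay is UTC−2:00, so local arrival = 17:44 − 2:00 = 15:44 on Jul 9.

15:44 on July 9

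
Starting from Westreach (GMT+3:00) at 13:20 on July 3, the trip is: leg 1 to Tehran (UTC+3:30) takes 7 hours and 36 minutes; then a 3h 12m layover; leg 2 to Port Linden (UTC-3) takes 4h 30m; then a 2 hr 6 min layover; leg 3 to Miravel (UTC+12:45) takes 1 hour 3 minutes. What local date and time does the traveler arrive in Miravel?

Convert departure to UTC: 13:20 − 3:00 = 10:20 UTC on Jul 3.
Add 7 hours and 36 minutes leg 1 → 17:56 UTC.
Add 3 hours 12 minutes layover in Tehran → 21:08 UTC.
Add 4 hours and 30 minutes leg 2 → 01:38 UTC (Jul 4).
Add 2 hours and 6 minutes layover in Port Linden → 03:44 UTC.
Add 1 hour and 3 minutes leg 3 → 04:47 UTC.
Miravel is UTC+12:45, so local arrival = 04:47 + 12:45 = 17:32 on Jul 4.

17:32 on July 4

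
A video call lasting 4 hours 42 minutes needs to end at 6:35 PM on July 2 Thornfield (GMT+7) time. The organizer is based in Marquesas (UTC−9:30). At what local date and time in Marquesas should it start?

Target end time in UTC: 6:35 PM − 7:00 = 11:35 AM on Jul 2.
Subtract 4 hours 42 minutes → start 6:53 AM UTC on Jul 2.
Marquesas is UTC−9:30: 6:53 AM − 9:30 = 9:23 PM on Jul 1.

9:23 PM on July 1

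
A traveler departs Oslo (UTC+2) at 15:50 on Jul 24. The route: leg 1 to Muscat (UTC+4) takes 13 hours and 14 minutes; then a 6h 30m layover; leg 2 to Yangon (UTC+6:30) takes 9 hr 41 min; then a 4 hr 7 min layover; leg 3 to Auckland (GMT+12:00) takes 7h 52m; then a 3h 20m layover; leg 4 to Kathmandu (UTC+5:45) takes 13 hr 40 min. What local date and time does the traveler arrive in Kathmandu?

05:59 on Jul 27

Convert departure to UTC: 15:50 − 2:00 = 13:50 UTC on Jul 24.
Add 13 hours and 14 minutes leg 1 → 03:04 UTC (Jul 25).
Add 6 hours and 30 minutes layover in Muscat → 09:34 UTC.
Add 9 hours and 41 minutes leg 2 → 19:15 UTC.
Add 4 hours and 7 minutes layover in Yangon → 23:22 UTC.
Add 7 hours 52 minutes leg 3 → 07:14 UTC (Jul 26).
Add 3 hours and 20 minutes layover in Auckland → 10:34 UTC.
Add 13 hours 40 minutes leg 4 → 00:14 UTC (Jul 27).
Kathmandu is UTC+5:45, so local arrival = 00:14 + 5:45 = 05:59 on Jul 27.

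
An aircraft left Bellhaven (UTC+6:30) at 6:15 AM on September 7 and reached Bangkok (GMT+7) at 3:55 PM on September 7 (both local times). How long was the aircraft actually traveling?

Departure in UTC: 6:15 AM − 6:30 = 11:45 PM on Sep 6.
Arrival in UTC: 3:55 PM − 7:00 = 8:55 AM on Sep 7.
Elapsed = 8:55 AM − 11:45 PM (+1 day) = 9 hours 10 minutes.

9 hours 10 minutes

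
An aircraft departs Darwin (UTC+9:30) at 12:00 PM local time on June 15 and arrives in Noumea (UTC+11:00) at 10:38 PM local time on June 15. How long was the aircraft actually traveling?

9 hours 8 minutes

Departure in UTC: 12:00 PM − 9:30 = 2:30 AM on Jun 15.
Arrival in UTC: 10:38 PM − 11:00 = 11:38 AM on Jun 15.
Elapsed = 11:38 AM − 2:30 AM = 9 hours 8 minutes.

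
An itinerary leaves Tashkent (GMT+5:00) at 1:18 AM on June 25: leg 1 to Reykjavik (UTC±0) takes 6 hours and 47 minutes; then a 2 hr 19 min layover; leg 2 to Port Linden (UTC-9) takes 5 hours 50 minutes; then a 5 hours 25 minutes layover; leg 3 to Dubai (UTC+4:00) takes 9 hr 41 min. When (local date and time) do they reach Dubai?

6:20 AM on June 26

Convert departure to UTC: 1:18 AM − 5:00 = 8:18 PM UTC on Jun 24.
Add 6 hours and 47 minutes leg 1 → 3:05 AM UTC (Jun 25).
Add 2 hours and 19 minutes layover in Reykjavik → 5:24 AM UTC.
Add 5 hours and 50 minutes leg 2 → 11:14 AM UTC.
Add 5 hours 25 minutes layover in Port Linden → 4:39 PM UTC.
Add 9 hours 41 minutes leg 3 → 2:20 AM UTC (Jun 26).
Dubai is UTC+4:00, so local arrival = 2:20 AM + 4:00 = 6:20 AM on Jun 26.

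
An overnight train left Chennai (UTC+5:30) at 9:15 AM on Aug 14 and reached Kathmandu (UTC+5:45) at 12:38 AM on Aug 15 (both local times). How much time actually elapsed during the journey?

15 hours 8 minutes

Departure in UTC: 9:15 AM − 5:30 = 3:45 AM on Aug 14.
Arrival in UTC: 12:38 AM − 5:45 = 6:53 PM on Aug 14.
Elapsed = 6:53 PM − 3:45 AM = 15 hours 8 minutes.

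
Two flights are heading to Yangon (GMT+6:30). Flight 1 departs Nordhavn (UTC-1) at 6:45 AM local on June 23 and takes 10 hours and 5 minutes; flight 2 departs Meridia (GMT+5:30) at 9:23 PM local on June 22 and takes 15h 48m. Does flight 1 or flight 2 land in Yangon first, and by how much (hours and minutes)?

Flight 1 in UTC: 6:45 AM + 1:00 = 7:45 AM on Jun 23.
+10 hours 5 minutes → arrive 5:50 PM UTC on Jun 23.
Flight 2 in UTC: 9:23 PM − 5:30 = 3:53 PM on Jun 22.
+15 hours 48 minutes → arrive 7:41 AM UTC on Jun 23.
Flight 2 lands earlier by 10 hours 9 minutes.

the second, by 10 hours 9 minutes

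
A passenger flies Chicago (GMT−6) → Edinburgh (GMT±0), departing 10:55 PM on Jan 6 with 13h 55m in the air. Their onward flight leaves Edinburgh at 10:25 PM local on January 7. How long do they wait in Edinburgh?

Convert departure to UTC: 10:55 PM + 6:00 = 4:55 AM UTC on Jan 7.
Add 13 hours and 55 minutes flight time → 6:50 PM UTC.
Edinburgh is UTC+0, so local arrival is the same: 6:50 PM on Jan 7.
Layover = 10:25 PM − 6:50 PM = 3 hours 35 minutes.

3 hours 35 minutes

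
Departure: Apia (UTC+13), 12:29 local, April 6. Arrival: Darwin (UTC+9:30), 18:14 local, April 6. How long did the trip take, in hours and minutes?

9 hours 15 minutes

Departure in UTC: 12:29 − 13:00 = 23:29 on Apr 5.
Arrival in UTC: 18:14 − 9:30 = 08:44 on Apr 6.
Elapsed = 08:44 − 23:29 (+1 day) = 9 hours 15 minutes.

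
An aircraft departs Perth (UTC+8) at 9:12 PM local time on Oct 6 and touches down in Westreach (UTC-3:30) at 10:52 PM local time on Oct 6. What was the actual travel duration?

13 hours 10 minutes

Departure in UTC: 9:12 PM − 8:00 = 1:12 PM on Oct 6.
Arrival in UTC: 10:52 PM + 3:30 = 2:22 AM on Oct 7.
Elapsed = 2:22 AM − 1:12 PM (+1 day) = 13 hours 10 minutes.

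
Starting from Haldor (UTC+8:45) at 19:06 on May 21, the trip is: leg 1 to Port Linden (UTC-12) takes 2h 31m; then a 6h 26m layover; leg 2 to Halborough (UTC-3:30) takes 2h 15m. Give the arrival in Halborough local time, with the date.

18:03 on May 21

Convert departure to UTC: 19:06 − 8:45 = 10:21 UTC on May 21.
Add 2 hours 31 minutes leg 1 → 12:52 UTC.
Add 6 hours 26 minutes layover in Port Linden → 19:18 UTC.
Add 2 hours and 15 minutes leg 2 → 21:33 UTC.
Halborough is UTC−3:30, so local arrival = 21:33 − 3:30 = 18:03 on May 21.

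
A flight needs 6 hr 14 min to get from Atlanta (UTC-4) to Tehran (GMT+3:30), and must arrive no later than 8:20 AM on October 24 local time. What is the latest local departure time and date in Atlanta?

6:36 PM on October 23

Target arrival in UTC: 8:20 AM − 3:30 = 4:50 AM on Oct 24.
Subtract 6 hours 14 minutes → departure 10:36 PM UTC on Oct 23.
Atlanta is UTC−4:00: 10:36 PM − 4:00 = 6:36 PM on Oct 23.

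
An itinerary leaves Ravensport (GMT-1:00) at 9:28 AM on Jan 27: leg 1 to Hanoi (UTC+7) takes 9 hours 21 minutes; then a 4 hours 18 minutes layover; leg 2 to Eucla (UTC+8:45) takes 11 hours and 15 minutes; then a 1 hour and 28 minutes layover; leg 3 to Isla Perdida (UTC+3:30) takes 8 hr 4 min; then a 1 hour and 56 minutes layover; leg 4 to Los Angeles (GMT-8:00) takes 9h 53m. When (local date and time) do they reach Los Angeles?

12:43 AM on January 29

Convert departure to UTC: 9:28 AM + 1:00 = 10:28 AM UTC on Jan 27.
Add 9 hours and 21 minutes leg 1 → 7:49 PM UTC.
Add 4 hours 18 minutes layover in Hanoi → 12:07 AM UTC (Jan 28).
Add 11 hours and 15 minutes leg 2 → 11:22 AM UTC.
Add 1 hour and 28 minutes layover in Eucla → 12:50 PM UTC.
Add 8 hours and 4 minutes leg 3 → 8:54 PM UTC.
Add 1 hour 56 minutes layover in Isla Perdida → 10:50 PM UTC.
Add 9 hours 53 minutes leg 4 → 8:43 AM UTC (Jan 29).
Los Angeles is UTC−8:00, so local arrival = 8:43 AM − 8:00 = 12:43 AM on Jan 29.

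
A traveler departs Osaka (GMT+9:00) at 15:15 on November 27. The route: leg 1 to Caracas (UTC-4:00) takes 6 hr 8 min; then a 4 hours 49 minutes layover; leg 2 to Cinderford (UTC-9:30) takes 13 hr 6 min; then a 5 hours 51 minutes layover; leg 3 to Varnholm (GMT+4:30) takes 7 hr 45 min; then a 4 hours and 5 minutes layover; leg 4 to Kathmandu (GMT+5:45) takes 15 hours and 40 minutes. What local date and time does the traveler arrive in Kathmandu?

21:24 on Nov 29

Convert departure to UTC: 15:15 − 9:00 = 06:15 UTC on Nov 27.
Add 6 hours and 8 minutes leg 1 → 12:23 UTC.
Add 4 hours 49 minutes layover in Caracas → 17:12 UTC.
Add 13 hours and 6 minutes leg 2 → 06:18 UTC (Nov 28).
Add 5 hours and 51 minutes layover in Cinderford → 12:09 UTC.
Add 7 hours and 45 minutes leg 3 → 19:54 UTC.
Add 4 hours 5 minutes layover in Varnholm → 23:59 UTC.
Add 15 hours and 40 minutes leg 4 → 15:39 UTC (Nov 29).
Kathmandu is UTC+5:45, so local arrival = 15:39 + 5:45 = 21:24 on Nov 29.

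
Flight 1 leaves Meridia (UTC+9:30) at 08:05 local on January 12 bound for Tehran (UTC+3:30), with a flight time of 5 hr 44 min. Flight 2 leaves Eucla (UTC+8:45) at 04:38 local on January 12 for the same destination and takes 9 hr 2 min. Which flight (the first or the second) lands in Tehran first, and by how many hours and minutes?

the first, by 36 minutes

Flight 1 in UTC: 08:05 − 9:30 = 22:35 on Jan 11.
+5 hours and 44 minutes → arrive 04:19 UTC on Jan 12.
Flight 2 in UTC: 04:38 − 8:45 = 19:53 on Jan 11.
+9 hours 2 minutes → arrive 04:55 UTC on Jan 12.
Flight 1 lands earlier by 36 minutes.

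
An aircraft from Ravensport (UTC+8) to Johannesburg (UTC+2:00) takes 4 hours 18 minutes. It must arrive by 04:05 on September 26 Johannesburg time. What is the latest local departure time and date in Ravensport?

05:47 on Sep 26

Target arrival in UTC: 04:05 − 2:00 = 02:05 on Sep 26.
Subtract 4 hours 18 minutes → departure 21:47 UTC on Sep 25.
Ravensport is UTC+8:00: 21:47 + 8:00 = 05:47 on Sep 26.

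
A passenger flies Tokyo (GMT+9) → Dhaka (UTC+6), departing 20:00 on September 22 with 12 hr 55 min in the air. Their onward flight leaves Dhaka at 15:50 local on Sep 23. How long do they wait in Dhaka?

9 hours 55 minutes

Convert departure to UTC: 20:00 − 9:00 = 11:00 UTC on Sep 22.
Add 12 hours 55 minutes flight time → 23:55 UTC.
Dhaka is UTC+6:00, so local arrival = 23:55 + 6:00 = 05:55 on Sep 23.
Layover = 15:50 − 05:55 = 9 hours 55 minutes.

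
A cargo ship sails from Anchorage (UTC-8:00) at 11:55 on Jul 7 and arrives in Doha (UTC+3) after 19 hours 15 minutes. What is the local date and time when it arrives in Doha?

18:10 on Jul 8

Doha is 11:00 ahead of Anchorage.
After 19 hours and 15 minutes it is 07:10 (Jul 8) in Anchorage.
Shift by the zone difference: 07:10 + 11:00 = 18:10 on Jul 8 in Doha.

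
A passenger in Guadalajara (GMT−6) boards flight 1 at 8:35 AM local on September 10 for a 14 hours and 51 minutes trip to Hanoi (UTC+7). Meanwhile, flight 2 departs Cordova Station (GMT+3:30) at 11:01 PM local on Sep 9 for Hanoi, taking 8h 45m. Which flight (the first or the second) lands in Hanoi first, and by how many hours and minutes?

the second, by 25 hours 10 minutes

Flight 1 in UTC: 8:35 AM + 6:00 = 2:35 PM on Sep 10.
+14 hours 51 minutes → arrive 5:26 AM UTC on Sep 11.
Flight 2 in UTC: 11:01 PM − 3:30 = 7:31 PM on Sep 9.
+8 hours and 45 minutes → arrive 4:16 AM UTC on Sep 10.
Flight 2 lands earlier by 25 hours 10 minutes.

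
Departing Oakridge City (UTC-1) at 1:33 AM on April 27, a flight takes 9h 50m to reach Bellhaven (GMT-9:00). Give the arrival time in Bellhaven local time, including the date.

3:23 AM on April 27

Convert departure to UTC: 1:33 AM + 1:00 = 2:33 AM UTC on Apr 27.
Add 9 hours 50 minutes travel time → 12:23 PM UTC.
Bellhaven is UTC−9:00, so local arrival = 12:23 PM − 9:00 = 3:23 AM on Apr 27.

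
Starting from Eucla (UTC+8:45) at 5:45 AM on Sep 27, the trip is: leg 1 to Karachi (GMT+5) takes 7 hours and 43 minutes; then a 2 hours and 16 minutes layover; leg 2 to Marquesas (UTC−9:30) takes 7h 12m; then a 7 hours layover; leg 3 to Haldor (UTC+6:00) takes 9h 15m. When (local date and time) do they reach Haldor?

12:26 PM on Sep 28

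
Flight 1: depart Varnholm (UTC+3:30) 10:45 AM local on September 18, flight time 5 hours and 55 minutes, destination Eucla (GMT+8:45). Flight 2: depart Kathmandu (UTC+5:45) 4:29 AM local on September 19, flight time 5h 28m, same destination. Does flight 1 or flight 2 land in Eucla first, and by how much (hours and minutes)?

the first, by 15 hours 2 minutes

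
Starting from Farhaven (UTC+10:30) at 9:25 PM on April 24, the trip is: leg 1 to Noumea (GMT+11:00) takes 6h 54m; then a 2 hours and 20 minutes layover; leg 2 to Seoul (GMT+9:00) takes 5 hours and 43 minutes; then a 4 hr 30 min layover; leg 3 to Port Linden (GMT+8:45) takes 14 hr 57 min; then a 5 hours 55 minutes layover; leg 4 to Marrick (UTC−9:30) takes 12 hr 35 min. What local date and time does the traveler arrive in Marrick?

Convert departure to UTC: 9:25 PM − 10:30 = 10:55 AM UTC on Apr 24.
Add 6 hours 54 minutes leg 1 → 5:49 PM UTC.
Add 2 hours and 20 minutes layover in Noumea → 8:09 PM UTC.
Add 5 hours 43 minutes leg 2 → 1:52 AM UTC (Apr 25).
Add 4 hours 30 minutes layover in Seoul → 6:22 AM UTC.
Add 14 hours 57 minutes leg 3 → 9:19 PM UTC.
Add 5 hours 55 minutes layover in Port Linden → 3:14 AM UTC (Apr 26).
Add 12 hours and 35 minutes leg 4 → 3:49 PM UTC.
Marrick is UTC−9:30, so local arrival = 3:49 PM − 9:30 = 6:19 AM on Apr 26.

6:19 AM on Apr 26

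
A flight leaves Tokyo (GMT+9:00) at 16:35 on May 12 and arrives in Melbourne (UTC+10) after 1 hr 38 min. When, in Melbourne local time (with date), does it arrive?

Convert departure to UTC: 16:35 − 9:00 = 07:35 UTC on May 12.
Add 1 hour and 38 minutes travel time → 09:13 UTC.
Melbourne is UTC+10:00, so local arrival = 09:13 + 10:00 = 19:13 on May 12.

19:13 on May 12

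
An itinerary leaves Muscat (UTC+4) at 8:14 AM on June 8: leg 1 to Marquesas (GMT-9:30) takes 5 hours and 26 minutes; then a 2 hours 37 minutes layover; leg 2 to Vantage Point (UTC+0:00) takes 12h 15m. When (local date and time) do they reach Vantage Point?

Convert departure to UTC: 8:14 AM − 4:00 = 4:14 AM UTC on Jun 8.
Add 5 hours and 26 minutes leg 1 → 9:40 AM UTC.
Add 2 hours 37 minutes layover in Marquesas → 12:17 PM UTC.
Add 12 hours 15 minutes leg 2 → 12:32 AM UTC (Jun 9).
Vantage Point is UTC+0, so local arrival is the same: 12:32 AM on Jun 9.

12:32 AM on June 9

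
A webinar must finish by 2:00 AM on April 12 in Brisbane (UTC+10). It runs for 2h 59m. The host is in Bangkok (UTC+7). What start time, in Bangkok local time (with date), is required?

8:01 PM on Apr 11

Target end time in UTC: 2:00 AM − 10:00 = 4:00 PM on Apr 11.
Subtract 2 hours and 59 minutes → start 1:01 PM UTC on Apr 11.
Bangkok is UTC+7:00: 1:01 PM + 7:00 = 8:01 PM on Apr 11.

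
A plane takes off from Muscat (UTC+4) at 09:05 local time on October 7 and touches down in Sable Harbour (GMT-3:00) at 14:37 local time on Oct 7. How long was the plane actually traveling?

Sable Harbour is 7:00 behind Muscat.
Clock-face elapsed time (ignoring zones) is 5 hours 32 minutes.
Actual elapsed = 5 hours 32 minutes + 7:00 = 12 hours 32 minutes.

12 hours 32 minutes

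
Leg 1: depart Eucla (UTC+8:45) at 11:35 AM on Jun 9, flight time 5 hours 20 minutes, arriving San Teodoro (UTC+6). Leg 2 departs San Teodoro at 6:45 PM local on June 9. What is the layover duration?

4 hours 35 minutes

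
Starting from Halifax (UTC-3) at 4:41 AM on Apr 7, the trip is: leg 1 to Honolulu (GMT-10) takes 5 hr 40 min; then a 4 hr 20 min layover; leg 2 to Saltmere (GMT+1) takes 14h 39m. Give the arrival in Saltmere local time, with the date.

9:20 AM on Apr 8

Convert departure to UTC: 4:41 AM + 3:00 = 7:41 AM UTC on Apr 7.
Add 5 hours 40 minutes leg 1 → 1:21 PM UTC.
Add 4 hours 20 minutes layover in Honolulu → 5:41 PM UTC.
Add 14 hours 39 minutes leg 2 → 8:20 AM UTC (Apr 8).
Saltmere is UTC+1:00, so local arrival = 8:20 AM + 1:00 = 9:20 AM on Apr 8.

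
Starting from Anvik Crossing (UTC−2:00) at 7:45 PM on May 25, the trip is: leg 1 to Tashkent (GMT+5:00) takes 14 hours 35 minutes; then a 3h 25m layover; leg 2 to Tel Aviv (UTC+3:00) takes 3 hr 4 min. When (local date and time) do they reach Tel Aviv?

Convert departure to UTC: 7:45 PM + 2:00 = 9:45 PM UTC on May 25.
Add 14 hours 35 minutes leg 1 → 12:20 PM UTC (May 26).
Add 3 hours and 25 minutes layover in Tashkent → 3:45 PM UTC.
Add 3 hours 4 minutes leg 2 → 6:49 PM UTC.
Tel Aviv is UTC+3:00, so local arrival = 6:49 PM + 3:00 = 9:49 PM on May 26.

9:49 PM on May 26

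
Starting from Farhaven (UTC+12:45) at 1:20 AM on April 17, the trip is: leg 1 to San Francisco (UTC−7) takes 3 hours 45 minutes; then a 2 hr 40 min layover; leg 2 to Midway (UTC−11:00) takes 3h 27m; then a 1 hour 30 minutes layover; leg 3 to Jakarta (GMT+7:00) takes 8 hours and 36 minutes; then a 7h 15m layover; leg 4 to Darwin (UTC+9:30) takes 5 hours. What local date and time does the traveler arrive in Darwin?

Convert departure to UTC: 1:20 AM − 12:45 = 12:35 PM UTC on Apr 16.
Add 3 hours and 45 minutes leg 1 → 4:20 PM UTC.
Add 2 hours and 40 minutes layover in San Francisco → 7:00 PM UTC.
Add 3 hours 27 minutes leg 2 → 10:27 PM UTC.
Add 1 hour and 30 minutes layover in Midway → 11:57 PM UTC.
Add 8 hours 36 minutes leg 3 → 8:33 AM UTC (Apr 17).
Add 7 hours 15 minutes layover in Jakarta → 3:48 PM UTC.
Add 5 hours leg 4 → 8:48 PM UTC.
Darwin is UTC+9:30, so local arrival = 8:48 PM + 9:30 = 6:18 AM on Apr 18.

6:18 AM on Apr 18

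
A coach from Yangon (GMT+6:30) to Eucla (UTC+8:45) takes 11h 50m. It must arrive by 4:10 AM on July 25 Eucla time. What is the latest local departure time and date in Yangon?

2:05 PM on July 24

Target arrival in UTC: 4:10 AM − 8:45 = 7:25 PM on Jul 24.
Subtract 11 hours 50 minutes → departure 7:35 AM UTC on Jul 24.
Yangon is UTC+6:30: 7:35 AM + 6:30 = 2:05 PM on Jul 24.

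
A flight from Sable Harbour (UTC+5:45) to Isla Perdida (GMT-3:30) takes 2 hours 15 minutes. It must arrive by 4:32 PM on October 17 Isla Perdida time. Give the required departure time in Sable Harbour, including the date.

11:32 PM on October 17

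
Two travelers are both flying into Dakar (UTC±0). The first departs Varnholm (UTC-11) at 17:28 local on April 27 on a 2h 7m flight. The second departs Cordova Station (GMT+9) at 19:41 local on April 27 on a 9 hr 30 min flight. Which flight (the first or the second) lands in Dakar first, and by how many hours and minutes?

the second, by 10 hours 24 minutes

Flight 1 in UTC: 17:28 + 11:00 = 04:28 on Apr 28.
+2 hours 7 minutes → arrive 06:35 UTC on Apr 28.
Flight 2 in UTC: 19:41 − 9:00 = 10:41 on Apr 27.
+9 hours 30 minutes → arrive 20:11 UTC on Apr 27.
Flight 2 lands earlier by 10 hours 24 minutes.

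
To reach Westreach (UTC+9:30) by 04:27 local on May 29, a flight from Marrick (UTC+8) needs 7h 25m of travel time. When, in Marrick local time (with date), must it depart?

Target arrival in UTC: 04:27 − 9:30 = 18:57 on May 28.
Subtract 7 hours and 25 minutes → departure 11:32 UTC on May 28.
Marrick is UTC+8:00: 11:32 + 8:00 = 19:32 on May 28.

19:32 on May 28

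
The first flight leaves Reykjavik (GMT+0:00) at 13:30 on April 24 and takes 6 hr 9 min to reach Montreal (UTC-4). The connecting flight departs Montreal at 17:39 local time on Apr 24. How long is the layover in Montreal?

2 hours

Reykjavik is at UTC+0, so departure is already 13:30 UTC on Apr 24.
Add 6 hours and 9 minutes flight time → 19:39 UTC.
Montreal is UTC−4:00, so local arrival = 19:39 − 4:00 = 15:39 on Apr 24.
Layover = 17:39 − 15:39 = 2 hours.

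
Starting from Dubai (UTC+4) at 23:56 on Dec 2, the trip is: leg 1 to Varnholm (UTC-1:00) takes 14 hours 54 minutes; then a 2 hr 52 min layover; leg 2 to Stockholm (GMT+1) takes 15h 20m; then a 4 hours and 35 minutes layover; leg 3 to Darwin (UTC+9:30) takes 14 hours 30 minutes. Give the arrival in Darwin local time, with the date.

Convert departure to UTC: 23:56 − 4:00 = 19:56 UTC on Dec 2.
Add 14 hours 54 minutes leg 1 → 10:50 UTC (Dec 3).
Add 2 hours 52 minutes layover in Varnholm → 13:42 UTC.
Add 15 hours 20 minutes leg 2 → 05:02 UTC (Dec 4).
Add 4 hours and 35 minutes layover in Stockholm → 09:37 UTC.
Add 14 hours and 30 minutes leg 3 → 00:07 UTC (Dec 5).
Darwin is UTC+9:30, so local arrival = 00:07 + 9:30 = 09:37 on Dec 5.

09:37 on December 5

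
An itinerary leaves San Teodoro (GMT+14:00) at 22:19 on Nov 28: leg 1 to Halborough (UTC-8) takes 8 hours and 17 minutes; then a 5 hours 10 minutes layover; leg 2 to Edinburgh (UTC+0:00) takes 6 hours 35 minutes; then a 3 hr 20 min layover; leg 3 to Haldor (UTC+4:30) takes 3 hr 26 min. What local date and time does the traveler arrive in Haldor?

15:37 on November 29

Convert departure to UTC: 22:19 − 14:00 = 08:19 UTC on Nov 28.
Add 8 hours 17 minutes leg 1 → 16:36 UTC.
Add 5 hours and 10 minutes layover in Halborough → 21:46 UTC.
Add 6 hours 35 minutes leg 2 → 04:21 UTC (Nov 29).
Add 3 hours and 20 minutes layover in Edinburgh → 07:41 UTC.
Add 3 hours and 26 minutes leg 3 → 11:07 UTC.
Haldor is UTC+4:30, so local arrival = 11:07 + 4:30 = 15:37 on Nov 29.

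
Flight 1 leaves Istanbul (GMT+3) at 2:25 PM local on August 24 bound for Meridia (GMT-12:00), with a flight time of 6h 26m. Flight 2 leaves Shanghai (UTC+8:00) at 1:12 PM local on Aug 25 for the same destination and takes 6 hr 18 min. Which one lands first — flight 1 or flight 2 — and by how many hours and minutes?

the first, by 17 hours 39 minutes

Flight 1 in UTC: 2:25 PM − 3:00 = 11:25 AM on Aug 24.
+6 hours and 26 minutes → arrive 5:51 PM UTC on Aug 24.
Flight 2 in UTC: 1:12 PM − 8:00 = 5:12 AM on Aug 25.
+6 hours and 18 minutes → arrive 11:30 AM UTC on Aug 25.
Flight 1 lands earlier by 17 hours 39 minutes.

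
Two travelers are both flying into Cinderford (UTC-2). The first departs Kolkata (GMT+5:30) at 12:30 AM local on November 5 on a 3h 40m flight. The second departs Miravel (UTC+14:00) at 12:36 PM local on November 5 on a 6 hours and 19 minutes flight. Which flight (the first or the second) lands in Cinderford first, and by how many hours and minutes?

Flight 1 in UTC: 12:30 AM − 5:30 = 7:00 PM on Nov 4.
+3 hours 40 minutes → arrive 10:40 PM UTC on Nov 4.
Flight 2 in UTC: 12:36 PM − 14:00 = 10:36 PM on Nov 4.
+6 hours and 19 minutes → arrive 4:55 AM UTC on Nov 5.
Flight 1 lands earlier by 6 hours 15 minutes.

the first, by 6 hours 15 minutes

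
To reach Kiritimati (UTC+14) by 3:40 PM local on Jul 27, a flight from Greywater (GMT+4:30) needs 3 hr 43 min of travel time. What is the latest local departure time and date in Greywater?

2:27 AM on July 27

Target arrival in UTC: 3:40 PM − 14:00 = 1:40 AM on Jul 27.
Subtract 3 hours 43 minutes → departure 9:57 PM UTC on Jul 26.
Greywater is UTC+4:30: 9:57 PM + 4:30 = 2:27 AM on Jul 27.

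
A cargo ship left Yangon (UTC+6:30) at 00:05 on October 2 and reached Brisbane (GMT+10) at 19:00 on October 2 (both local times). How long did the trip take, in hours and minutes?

Departure in UTC: 00:05 − 6:30 = 17:35 on Oct 1.
Arrival in UTC: 19:00 − 10:00 = 09:00 on Oct 2.
Elapsed = 09:00 − 17:35 (+1 day) = 15 hours 25 minutes.

15 hours 25 minutes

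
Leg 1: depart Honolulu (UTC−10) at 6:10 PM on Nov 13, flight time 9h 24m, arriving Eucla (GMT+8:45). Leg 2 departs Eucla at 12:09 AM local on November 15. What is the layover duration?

1 hour 50 minutes

Convert departure to UTC: 6:10 PM + 10:00 = 4:10 AM UTC on Nov 14.
Add 9 hours and 24 minutes flight time → 1:34 PM UTC.
Eucla is UTC+8:45, so local arrival = 1:34 PM + 8:45 = 10:19 PM on Nov 14.
Layover = 12:09 AM − 10:19 PM (+1 day) = 1 hour 50 minutes.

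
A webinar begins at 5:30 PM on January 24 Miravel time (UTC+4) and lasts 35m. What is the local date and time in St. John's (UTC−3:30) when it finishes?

10:35 AM on January 24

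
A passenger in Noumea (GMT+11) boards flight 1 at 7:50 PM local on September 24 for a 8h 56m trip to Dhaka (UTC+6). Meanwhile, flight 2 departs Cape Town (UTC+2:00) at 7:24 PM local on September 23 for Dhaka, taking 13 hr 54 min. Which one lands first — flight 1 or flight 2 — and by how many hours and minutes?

the second, by 10 hours 28 minutes

Flight 1 in UTC: 7:50 PM − 11:00 = 8:50 AM on Sep 24.
+8 hours and 56 minutes → arrive 5:46 PM UTC on Sep 24.
Flight 2 in UTC: 7:24 PM − 2:00 = 5:24 PM on Sep 23.
+13 hours 54 minutes → arrive 7:18 AM UTC on Sep 24.
Flight 2 lands earlier by 10 hours 28 minutes.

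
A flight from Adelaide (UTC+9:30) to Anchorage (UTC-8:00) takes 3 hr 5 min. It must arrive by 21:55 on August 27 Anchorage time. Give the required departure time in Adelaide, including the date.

12:20 on August 28

Target arrival in UTC: 21:55 + 8:00 = 05:55 on Aug 28.
Subtract 3 hours 5 minutes → departure 02:50 UTC on Aug 28.
Adelaide is UTC+9:30: 02:50 + 9:30 = 12:20 on Aug 28.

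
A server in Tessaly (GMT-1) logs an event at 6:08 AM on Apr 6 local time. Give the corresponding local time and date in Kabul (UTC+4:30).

11:38 AM on Apr 6

In UTC: 6:08 AM + 1:00 = 7:08 AM on Apr 6.
Kabul is UTC+4:30: 7:08 AM + 4:30 = 11:38 AM on Apr 6.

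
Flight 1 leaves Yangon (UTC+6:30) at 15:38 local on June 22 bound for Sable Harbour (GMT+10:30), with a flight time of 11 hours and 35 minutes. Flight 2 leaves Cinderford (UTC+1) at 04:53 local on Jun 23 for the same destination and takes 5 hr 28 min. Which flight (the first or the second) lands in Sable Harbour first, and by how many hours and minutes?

the first, by 12 hours 38 minutes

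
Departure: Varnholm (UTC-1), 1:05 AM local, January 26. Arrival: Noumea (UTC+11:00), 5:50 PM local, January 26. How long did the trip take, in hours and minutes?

Departure in UTC: 1:05 AM + 1:00 = 2:05 AM on Jan 26.
Arrival in UTC: 5:50 PM − 11:00 = 6:50 AM on Jan 26.
Elapsed = 6:50 AM − 2:05 AM = 4 hours 45 minutes.

4 hours 45 minutes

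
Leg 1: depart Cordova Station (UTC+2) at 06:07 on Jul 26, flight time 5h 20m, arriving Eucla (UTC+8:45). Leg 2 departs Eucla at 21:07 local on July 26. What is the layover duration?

Convert departure to UTC: 06:07 − 2:00 = 04:07 UTC on Jul 26.
Add 5 hours and 20 minutes flight time → 09:27 UTC.
Eucla is UTC+8:45, so local arrival = 09:27 + 8:45 = 18:12 on Jul 26.
Layover = 21:07 − 18:12 = 2 hours 55 minutes.

2 hours 55 minutes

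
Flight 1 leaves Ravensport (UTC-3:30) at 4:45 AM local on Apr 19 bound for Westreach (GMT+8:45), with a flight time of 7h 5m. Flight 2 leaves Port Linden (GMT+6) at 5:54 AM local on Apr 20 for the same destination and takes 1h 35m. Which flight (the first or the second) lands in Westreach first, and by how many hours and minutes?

Flight 1 in UTC: 4:45 AM + 3:30 = 8:15 AM on Apr 19.
+7 hours 5 minutes → arrive 3:20 PM UTC on Apr 19.
Flight 2 in UTC: 5:54 AM − 6:00 = 11:54 PM on Apr 19.
+1 hour 35 minutes → arrive 1:29 AM UTC on Apr 20.
Flight 1 lands earlier by 10 hours 9 minutes.

the first, by 10 hours 9 minutes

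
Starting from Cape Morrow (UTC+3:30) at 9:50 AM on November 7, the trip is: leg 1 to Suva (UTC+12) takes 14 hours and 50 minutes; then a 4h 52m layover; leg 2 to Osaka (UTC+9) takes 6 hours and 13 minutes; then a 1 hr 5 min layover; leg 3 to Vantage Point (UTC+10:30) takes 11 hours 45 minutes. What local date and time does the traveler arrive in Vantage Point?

Convert departure to UTC: 9:50 AM − 3:30 = 6:20 AM UTC on Nov 7.
Add 14 hours 50 minutes leg 1 → 9:10 PM UTC.
Add 4 hours 52 minutes layover in Suva → 2:02 AM UTC (Nov 8).
Add 6 hours 13 minutes leg 2 → 8:15 AM UTC.
Add 1 hour 5 minutes layover in Osaka → 9:20 AM UTC.
Add 11 hours and 45 minutes leg 3 → 9:05 PM UTC.
Vantage Point is UTC+10:30, so local arrival = 9:05 PM + 10:30 = 7:35 AM on Nov 9.

7:35 AM on November 9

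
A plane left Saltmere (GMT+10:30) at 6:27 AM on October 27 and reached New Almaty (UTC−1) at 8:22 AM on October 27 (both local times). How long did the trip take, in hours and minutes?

Departure in UTC: 6:27 AM − 10:30 = 7:57 PM on Oct 26.
Arrival in UTC: 8:22 AM + 1:00 = 9:22 AM on Oct 27.
Elapsed = 9:22 AM − 7:57 PM (+1 day) = 13 hours 25 minutes.

13 hours 25 minutes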